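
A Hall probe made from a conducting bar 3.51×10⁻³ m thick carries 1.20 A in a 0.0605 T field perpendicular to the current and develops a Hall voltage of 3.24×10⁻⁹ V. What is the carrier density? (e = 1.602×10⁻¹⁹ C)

n ≈ 3.98×10²⁸ m⁻³

From V_H = IB/(n e t), n = IB/(V_H e t).
n = (1.20)(0.0605)/((3.24×10⁻⁹)(1.602×10⁻¹⁹)(3.51×10⁻³)) ≈ 3.98×10²⁸ m⁻³.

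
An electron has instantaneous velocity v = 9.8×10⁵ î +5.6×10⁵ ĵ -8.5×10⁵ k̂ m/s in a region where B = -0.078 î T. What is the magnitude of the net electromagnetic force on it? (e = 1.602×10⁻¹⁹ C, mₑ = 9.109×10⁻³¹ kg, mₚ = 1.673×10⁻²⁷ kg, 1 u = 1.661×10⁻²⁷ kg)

|F| ≈ 1.27×10⁻¹⁴ N

v×B = (0, 6.63×10⁴, 4.37×10⁴) N/C.
F = q v×B = (−1.602×10⁻¹⁹ C)·(0, 6.63×10⁴, 4.37×10⁴) = (0, -1.06×10⁻¹⁴, -7.00×10⁻¹⁵) N.
|F| = 1.27×10⁻¹⁴ N.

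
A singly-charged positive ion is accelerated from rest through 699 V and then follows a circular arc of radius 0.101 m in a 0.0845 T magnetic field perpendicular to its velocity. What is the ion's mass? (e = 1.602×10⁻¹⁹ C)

m ≈ 8.35×10⁻²⁷ kg

Combine |q|V = ½mv² and r = mv/(|q|B): eliminate v to get m = qB²r²/(2V).
m = (1.602×10⁻¹⁹)(0.0845)²(0.101)²/(2·699) ≈ 8.35×10⁻²⁷ kg.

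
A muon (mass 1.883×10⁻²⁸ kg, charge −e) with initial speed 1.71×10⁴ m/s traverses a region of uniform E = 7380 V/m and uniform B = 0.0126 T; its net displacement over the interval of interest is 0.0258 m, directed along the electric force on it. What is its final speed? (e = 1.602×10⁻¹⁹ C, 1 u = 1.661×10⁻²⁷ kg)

B does no work; ΔKE = |q|E d.
½mv_f² = ½mv₀² + |q|Ed = ½(1.883×10⁻²⁸)(1.71×10⁴)² + (1.602×10⁻¹⁹)(7380)(0.0258) ≈ 2.753×10⁻²⁰ J + 3.050×10⁻¹⁷ J ≈ 3.053×10⁻¹⁷ J.
v_f = √(2·3.053×10⁻¹⁷/1.883×10⁻²⁸) ≈ 5.69×10⁵ m/s.

v_f ≈ 5.69×10⁵ m/s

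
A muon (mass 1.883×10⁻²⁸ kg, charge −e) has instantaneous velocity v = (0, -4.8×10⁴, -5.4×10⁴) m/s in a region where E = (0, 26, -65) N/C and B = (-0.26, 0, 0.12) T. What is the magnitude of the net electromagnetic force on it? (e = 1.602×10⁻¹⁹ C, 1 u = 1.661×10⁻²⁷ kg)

|F| ≈ 3.16×10⁻¹⁵ N

v×B = (-5760, 1.40×10⁴, -1.25×10⁴) N/C.
E + v×B = (-5760, 1.41×10⁴, -1.25×10⁴) N/C.
F = q(E + v×B) = (−1.602×10⁻¹⁹ C)·(-5760, 1.41×10⁴, -1.25×10⁴) = (9.23×10⁻¹⁶, -2.25×10⁻¹⁵, 2.01×10⁻¹⁵) N.
|F| = 3.16×10⁻¹⁵ N.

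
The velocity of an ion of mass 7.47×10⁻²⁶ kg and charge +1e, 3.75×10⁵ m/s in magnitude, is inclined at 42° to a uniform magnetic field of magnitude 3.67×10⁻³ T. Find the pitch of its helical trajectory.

p ≈ 222 m

v∥ = v cosθ = 3.75×10⁵·cos42° ≈ 2.787×10⁵ m/s.
T = 2πm/(|q|B) = 2π(7.47×10⁻²⁶)/((1.602×10⁻¹⁹)(3.67×10⁻³)) ≈ 7.983×10⁻⁴ s.
pitch = v∥ T = (2.787×10⁵)(7.983×10⁻⁴) ≈ 222 m.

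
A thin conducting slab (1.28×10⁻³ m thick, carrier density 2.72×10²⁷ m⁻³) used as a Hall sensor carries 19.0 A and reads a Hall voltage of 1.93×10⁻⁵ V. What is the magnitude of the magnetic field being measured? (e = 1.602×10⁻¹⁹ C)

From V_H = IB/(n e t), B = V_H n e t / I.
B = (1.93×10⁻⁵)(2.72×10²⁷)(1.602×10⁻¹⁹)(1.28×10⁻³)/19.0 ≈ 0.567 T.

B ≈ 0.567 T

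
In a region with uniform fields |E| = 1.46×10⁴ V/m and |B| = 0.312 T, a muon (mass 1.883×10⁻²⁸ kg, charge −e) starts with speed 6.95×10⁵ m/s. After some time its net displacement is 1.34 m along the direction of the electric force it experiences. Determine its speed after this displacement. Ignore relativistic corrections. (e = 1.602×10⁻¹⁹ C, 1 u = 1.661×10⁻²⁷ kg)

B does no work; ΔKE = |q|E d.
½mv_f² = ½mv₀² + |q|Ed = ½(1.883×10⁻²⁸)(6.95×10⁵)² + (1.602×10⁻¹⁹)(1.46×10⁴)(1.34) ≈ 4.548×10⁻¹⁷ J + 3.134×10⁻¹⁵ J ≈ 3.180×10⁻¹⁵ J.
v_f = √(2·3.180×10⁻¹⁵/1.883×10⁻²⁸) ≈ 5.81×10⁶ m/s.

v_f ≈ 5.81×10⁶ m/s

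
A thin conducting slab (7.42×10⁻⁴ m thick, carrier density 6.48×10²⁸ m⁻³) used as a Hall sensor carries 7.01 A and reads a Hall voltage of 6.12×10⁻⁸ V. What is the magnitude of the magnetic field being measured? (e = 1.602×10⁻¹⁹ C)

B ≈ 0.0672 T

From V_H = IB/(n e t), B = V_H n e t / I.
B = (6.12×10⁻⁸)(6.48×10²⁸)(1.602×10⁻¹⁹)(7.42×10⁻⁴)/7.01 ≈ 0.0672 T.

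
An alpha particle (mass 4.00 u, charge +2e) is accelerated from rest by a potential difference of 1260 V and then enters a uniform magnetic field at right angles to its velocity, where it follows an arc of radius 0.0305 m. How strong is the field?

B ≈ 0.237 T

v = √(2|q|V/m) = √(2·3.204×10⁻¹⁹·1260/6.644×10⁻²⁷) ≈ 3.486×10⁵ m/s.
B = mv/(|q|r) = (6.644×10⁻²⁷)(3.486×10⁵)/((3.204×10⁻¹⁹)(0.0305)) ≈ 0.237 T.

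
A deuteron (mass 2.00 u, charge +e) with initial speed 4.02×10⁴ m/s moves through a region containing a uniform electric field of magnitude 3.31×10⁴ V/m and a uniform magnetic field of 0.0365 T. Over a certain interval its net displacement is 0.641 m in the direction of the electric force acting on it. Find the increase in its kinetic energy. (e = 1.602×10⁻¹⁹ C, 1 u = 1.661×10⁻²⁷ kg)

ΔKE ≈ 3.40×10⁻¹⁵ J

The magnetic force is always ⟂ v and does no work; only the electric force changes KE.
ΔKE = F_E · d = |q|E d = (1.602×10⁻¹⁹)(3.31×10⁴)(0.641) ≈ 3.40×10⁻¹⁵ J.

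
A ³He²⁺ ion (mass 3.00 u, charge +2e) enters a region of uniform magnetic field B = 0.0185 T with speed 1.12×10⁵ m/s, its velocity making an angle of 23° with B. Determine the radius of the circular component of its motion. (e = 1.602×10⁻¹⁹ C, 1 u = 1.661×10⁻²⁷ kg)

r ≈ 0.0368 m

v⊥ = v sinθ = 1.12×10⁵·sin23° ≈ 4.376×10⁴ m/s.
r = m v⊥/(|q|B) = (4.983×10⁻²⁷)(4.376×10⁴)/((3.204×10⁻¹⁹)(0.0185)) ≈ 0.0368 m.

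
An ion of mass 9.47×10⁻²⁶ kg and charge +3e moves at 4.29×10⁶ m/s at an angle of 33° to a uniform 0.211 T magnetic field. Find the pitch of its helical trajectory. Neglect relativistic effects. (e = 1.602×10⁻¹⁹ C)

v∥ = v cosθ = 4.29×10⁶·cos33° ≈ 3.598×10⁶ m/s.
T = 2πm/(|q|B) = 2π(9.47×10⁻²⁶)/((4.806×10⁻¹⁹)(0.211)) ≈ 5.868×10⁻⁶ s.
pitch = v∥ T = (3.598×10⁶)(5.868×10⁻⁶) ≈ 21.1 m.

p ≈ 21.1 m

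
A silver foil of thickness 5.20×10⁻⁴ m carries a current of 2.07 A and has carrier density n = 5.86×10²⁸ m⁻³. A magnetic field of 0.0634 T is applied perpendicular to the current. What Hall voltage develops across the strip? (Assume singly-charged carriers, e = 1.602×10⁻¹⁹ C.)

V_H = IB/(n e t).
V_H = (2.07)(0.0634)/((5.86×10²⁸)(1.602×10⁻¹⁹)(5.20×10⁻⁴)) ≈ 2.69×10⁻⁸ V.

V_H ≈ 2.69×10⁻⁸ V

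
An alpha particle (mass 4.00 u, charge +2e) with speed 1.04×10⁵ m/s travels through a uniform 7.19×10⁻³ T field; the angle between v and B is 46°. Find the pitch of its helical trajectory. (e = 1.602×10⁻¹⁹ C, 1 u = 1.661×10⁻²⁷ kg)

v∥ = v cosθ = 1.04×10⁵·cos46° ≈ 7.224×10⁴ m/s.
T = 2πm/(|q|B) = 2π(6.644×10⁻²⁷)/((3.204×10⁻¹⁹)(7.19×10⁻³)) ≈ 1.812×10⁻⁵ s.
pitch = v∥ T = (7.224×10⁴)(1.812×10⁻⁵) ≈ 1.31 m.

p ≈ 1.31 m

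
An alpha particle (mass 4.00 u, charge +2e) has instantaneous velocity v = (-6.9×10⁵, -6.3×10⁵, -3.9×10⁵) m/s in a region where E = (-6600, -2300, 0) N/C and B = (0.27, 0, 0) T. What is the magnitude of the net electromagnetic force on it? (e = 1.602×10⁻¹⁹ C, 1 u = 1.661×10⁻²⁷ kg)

v×B = (0, -1.05×10⁵, 1.70×10⁵) N/C.
E + v×B = (-6600, -1.08×10⁵, 1.70×10⁵) N/C.
F = q(E + v×B) = (3.204×10⁻¹⁹ C)·(-6600, -1.08×10⁵, 1.70×10⁵) = (-2.11×10⁻¹⁵, -3.45×10⁻¹⁴, 5.45×10⁻¹⁴) N.
|F| = 6.45×10⁻¹⁴ N.

|F| ≈ 6.45×10⁻¹⁴ N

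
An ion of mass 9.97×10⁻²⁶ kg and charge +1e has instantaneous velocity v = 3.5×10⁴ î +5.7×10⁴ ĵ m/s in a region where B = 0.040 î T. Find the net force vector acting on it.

F ≈ (0, 0, -3.65×10⁻¹⁶) N

v×B = (0, 0, -2280) N/C.
F = q v×B = (1.602×10⁻¹⁹ C)·(0, 0, -2280) = (0, 0, -3.65×10⁻¹⁶) N.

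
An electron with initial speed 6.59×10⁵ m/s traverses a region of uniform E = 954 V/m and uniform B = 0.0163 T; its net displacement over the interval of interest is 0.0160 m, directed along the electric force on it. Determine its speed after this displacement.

v_f ≈ 2.41×10⁶ m/s

B does no work; ΔKE = |q|E d.
½mv_f² = ½mv₀² + |q|Ed = ½(9.109×10⁻³¹)(6.59×10⁵)² + (1.602×10⁻¹⁹)(954)(0.0160) ≈ 1.978×10⁻¹⁹ J + 2.445×10⁻¹⁸ J ≈ 2.643×10⁻¹⁸ J.
v_f = √(2·2.643×10⁻¹⁸/9.109×10⁻³¹) ≈ 2.41×10⁶ m/s.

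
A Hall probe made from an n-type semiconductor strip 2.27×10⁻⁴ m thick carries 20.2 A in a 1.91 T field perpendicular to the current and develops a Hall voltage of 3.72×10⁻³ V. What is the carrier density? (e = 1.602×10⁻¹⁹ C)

From V_H = IB/(n e t), n = IB/(V_H e t).
n = (20.2)(1.91)/((3.72×10⁻³)(1.602×10⁻¹⁹)(2.27×10⁻⁴)) ≈ 2.85×10²⁶ m⁻³.

n ≈ 2.85×10²⁶ m⁻³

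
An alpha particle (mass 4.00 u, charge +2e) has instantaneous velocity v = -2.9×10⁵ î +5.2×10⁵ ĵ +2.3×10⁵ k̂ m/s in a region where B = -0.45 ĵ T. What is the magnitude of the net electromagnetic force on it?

|F| ≈ 5.34×10⁻¹⁴ N

v×B = (1.04×10⁵, 0, 1.30×10⁵) N/C.
F = q v×B = (3.204×10⁻¹⁹ C)·(1.04×10⁵, 0, 1.30×10⁵) = (3.32×10⁻¹⁴, 0, 4.18×10⁻¹⁴) N.
|F| = 5.34×10⁻¹⁴ N.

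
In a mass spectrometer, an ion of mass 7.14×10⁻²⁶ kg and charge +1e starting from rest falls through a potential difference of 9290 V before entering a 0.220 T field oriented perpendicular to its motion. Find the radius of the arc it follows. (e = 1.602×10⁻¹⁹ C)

r ≈ 0.414 m

Acceleration: |q|V = ½mv² ⇒ v = √(2|q|V/m) = √(2·1.602×10⁻¹⁹·9290/7.14×10⁻²⁶) ≈ 2.042×10⁵ m/s.
In the field: r = mv/(|q|B) = (7.14×10⁻²⁶)(2.042×10⁵)/((1.602×10⁻¹⁹)(0.220)) ≈ 0.414 m.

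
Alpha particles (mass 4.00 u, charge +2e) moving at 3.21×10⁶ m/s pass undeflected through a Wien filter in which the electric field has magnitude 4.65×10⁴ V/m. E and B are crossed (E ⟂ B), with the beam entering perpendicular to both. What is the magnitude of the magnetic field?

B = 0.0145 T

Balance of forces in the selector: qE = qvB ⇒ B = E/v.
B = 4.65×10⁴/3.21×10⁶ = 0.0145 T.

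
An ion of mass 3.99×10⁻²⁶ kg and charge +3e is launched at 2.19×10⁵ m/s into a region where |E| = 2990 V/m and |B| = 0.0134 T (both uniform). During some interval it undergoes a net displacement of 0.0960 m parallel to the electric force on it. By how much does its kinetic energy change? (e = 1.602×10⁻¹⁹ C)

The magnetic force is always ⟂ v and does no work; only the electric force changes KE.
ΔKE = F_E · d = |q|E d = (4.806×10⁻¹⁹)(2990)(0.0960) ≈ 1.38×10⁻¹⁶ J.

ΔKE ≈ 1.38×10⁻¹⁶ J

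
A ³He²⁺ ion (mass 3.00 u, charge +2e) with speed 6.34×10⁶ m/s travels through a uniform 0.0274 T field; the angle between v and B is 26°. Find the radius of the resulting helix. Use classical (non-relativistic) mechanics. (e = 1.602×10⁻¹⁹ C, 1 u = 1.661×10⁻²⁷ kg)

v⊥ = v sinθ = 6.34×10⁶·sin26° ≈ 2.779×10⁶ m/s.
r = m v⊥/(|q|B) = (4.983×10⁻²⁷)(2.779×10⁶)/((3.204×10⁻¹⁹)(0.0274)) ≈ 1.58 m.

r ≈ 1.58 m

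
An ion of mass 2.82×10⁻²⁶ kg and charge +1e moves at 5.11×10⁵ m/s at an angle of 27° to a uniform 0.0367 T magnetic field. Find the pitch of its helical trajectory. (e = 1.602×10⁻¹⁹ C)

p ≈ 13.7 m

v∥ = v cosθ = 5.11×10⁵·cos27° ≈ 4.553×10⁵ m/s.
T = 2πm/(|q|B) = 2π(2.82×10⁻²⁶)/((1.602×10⁻¹⁹)(0.0367)) ≈ 3.014×10⁻⁵ s.
pitch = v∥ T = (4.553×10⁵)(3.014×10⁻⁵) ≈ 13.7 m.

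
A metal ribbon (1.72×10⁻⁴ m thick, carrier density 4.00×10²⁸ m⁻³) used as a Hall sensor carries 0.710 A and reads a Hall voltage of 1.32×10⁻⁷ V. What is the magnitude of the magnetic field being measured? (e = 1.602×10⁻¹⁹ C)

B ≈ 0.205 T

From V_H = IB/(n e t), B = V_H n e t / I.
B = (1.32×10⁻⁷)(4.00×10²⁸)(1.602×10⁻¹⁹)(1.72×10⁻⁴)/0.710 ≈ 0.205 T.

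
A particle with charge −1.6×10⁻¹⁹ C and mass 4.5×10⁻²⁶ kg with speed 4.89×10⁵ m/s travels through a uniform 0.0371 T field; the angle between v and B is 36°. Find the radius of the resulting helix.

r ≈ 2.18 m

v⊥ = v sinθ = 4.89×10⁵·sin36° ≈ 2.874×10⁵ m/s.
r = m v⊥/(|q|B) = (4.5×10⁻²⁶)(2.874×10⁵)/((1.6×10⁻¹⁹)(0.0371)) ≈ 2.18 m.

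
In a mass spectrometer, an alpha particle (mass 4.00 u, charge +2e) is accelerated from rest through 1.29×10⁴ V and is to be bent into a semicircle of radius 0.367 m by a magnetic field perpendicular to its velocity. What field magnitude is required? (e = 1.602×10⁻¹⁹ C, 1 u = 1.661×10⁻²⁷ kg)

B ≈ 0.0630 T

v = √(2|q|V/m) = √(2·3.204×10⁻¹⁹·1.29×10⁴/6.644×10⁻²⁷) ≈ 1.115×10⁶ m/s.
B = mv/(|q|r) = (6.644×10⁻²⁷)(1.115×10⁶)/((3.204×10⁻¹⁹)(0.367)) ≈ 0.0630 T.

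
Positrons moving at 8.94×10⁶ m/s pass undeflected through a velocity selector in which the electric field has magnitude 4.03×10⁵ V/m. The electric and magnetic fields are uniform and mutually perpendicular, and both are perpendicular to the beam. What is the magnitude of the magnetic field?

B = 0.0451 T

Balance of forces in the selector: qE = qvB ⇒ B = E/v.
B = 4.03×10⁵/8.94×10⁶ = 0.0451 T.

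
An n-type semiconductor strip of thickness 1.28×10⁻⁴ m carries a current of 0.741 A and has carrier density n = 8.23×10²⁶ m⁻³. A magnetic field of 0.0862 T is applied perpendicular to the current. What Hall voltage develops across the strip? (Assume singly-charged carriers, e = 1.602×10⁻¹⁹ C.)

V_H = IB/(n e t).
V_H = (0.741)(0.0862)/((8.23×10²⁶)(1.602×10⁻¹⁹)(1.28×10⁻⁴)) ≈ 3.78×10⁻⁶ V.

V_H ≈ 3.78×10⁻⁶ V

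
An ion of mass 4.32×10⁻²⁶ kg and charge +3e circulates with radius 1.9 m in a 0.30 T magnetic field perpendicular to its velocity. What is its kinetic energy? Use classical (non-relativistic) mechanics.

KE ≈ 8.7×10⁻¹³ J

v = |q|Br/m, then KE = ½mv² = (qBr)²/(2m).
v = (4.806×10⁻¹⁹)(0.30)(1.9)/4.32×10⁻²⁶ ≈ 6.341×10⁶ m/s.
KE = ½(4.32×10⁻²⁶)(6.341×10⁶)² ≈ 8.7×10⁻¹³ J.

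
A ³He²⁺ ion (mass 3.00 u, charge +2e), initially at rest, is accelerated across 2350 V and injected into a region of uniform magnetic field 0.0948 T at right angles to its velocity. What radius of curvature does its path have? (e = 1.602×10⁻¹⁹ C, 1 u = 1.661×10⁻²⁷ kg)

Acceleration: |q|V = ½mv² ⇒ v = √(2|q|V/m) = √(2·3.204×10⁻¹⁹·2350/4.983×10⁻²⁷) ≈ 5.497×10⁵ m/s.
In the field: r = mv/(|q|B) = (4.983×10⁻²⁷)(5.497×10⁵)/((3.204×10⁻¹⁹)(0.0948)) ≈ 0.0902 m.

r ≈ 0.0902 m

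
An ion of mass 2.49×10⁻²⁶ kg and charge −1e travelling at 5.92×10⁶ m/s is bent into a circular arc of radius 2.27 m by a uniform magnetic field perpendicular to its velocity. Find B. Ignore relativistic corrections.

B ≈ 0.405 T

From |q|vB = mv²/r, B = mv/(|q|r).
B = (2.49×10⁻²⁶)(5.92×10⁶)/((1.602×10⁻¹⁹)(2.27)) ≈ 0.405 T.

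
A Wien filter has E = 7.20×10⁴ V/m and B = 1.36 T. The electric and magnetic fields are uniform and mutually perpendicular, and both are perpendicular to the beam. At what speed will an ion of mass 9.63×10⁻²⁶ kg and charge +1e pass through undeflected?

v = 5.29×10⁴ m/s

For undeflected motion the electric and magnetic forces balance: qE = qvB.
v = E/B = 7.20×10⁴/1.36 = 5.29×10⁴ m/s.
The result is independent of the particle's charge and mass.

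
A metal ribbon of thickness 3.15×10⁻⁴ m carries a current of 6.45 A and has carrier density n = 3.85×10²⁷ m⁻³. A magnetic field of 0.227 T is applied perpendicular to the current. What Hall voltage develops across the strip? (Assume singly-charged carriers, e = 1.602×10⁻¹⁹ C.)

V_H ≈ 7.54×10⁻⁶ V

V_H = IB/(n e t).
V_H = (6.45)(0.227)/((3.85×10²⁷)(1.602×10⁻¹⁹)(3.15×10⁻⁴)) ≈ 7.54×10⁻⁶ V.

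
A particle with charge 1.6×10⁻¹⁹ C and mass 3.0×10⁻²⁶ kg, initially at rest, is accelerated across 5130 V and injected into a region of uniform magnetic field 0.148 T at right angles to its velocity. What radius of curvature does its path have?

Acceleration: |q|V = ½mv² ⇒ v = √(2|q|V/m) = √(2·1.6×10⁻¹⁹·5130/3.0×10⁻²⁶) ≈ 2.339×10⁵ m/s.
In the field: r = mv/(|q|B) = (3.0×10⁻²⁶)(2.339×10⁵)/((1.6×10⁻¹⁹)(0.148)) ≈ 0.296 m.

r ≈ 0.296 m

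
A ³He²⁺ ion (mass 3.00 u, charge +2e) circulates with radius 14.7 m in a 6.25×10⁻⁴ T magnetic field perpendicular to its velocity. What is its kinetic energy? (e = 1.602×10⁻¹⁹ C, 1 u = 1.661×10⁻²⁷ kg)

v = |q|Br/m, then KE = ½mv² = (qBr)²/(2m).
v = (3.204×10⁻¹⁹)(6.25×10⁻⁴)(14.7)/4.983×10⁻²⁷ ≈ 5.907×10⁵ m/s.
KE = ½(4.983×10⁻²⁷)(5.907×10⁵)² ≈ 8.69×10⁻¹⁶ J.

KE ≈ 8.69×10⁻¹⁶ J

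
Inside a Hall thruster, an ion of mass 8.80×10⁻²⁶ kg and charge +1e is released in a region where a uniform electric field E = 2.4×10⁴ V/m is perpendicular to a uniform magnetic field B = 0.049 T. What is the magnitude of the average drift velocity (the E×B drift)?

v_d ≈ 4.9×10⁵ m/s

The steady drift has the magnetic force balancing the electric force, so v_d = E/B.
v_d = 2.4×10⁴/0.049 = 4.9×10⁵ m/s.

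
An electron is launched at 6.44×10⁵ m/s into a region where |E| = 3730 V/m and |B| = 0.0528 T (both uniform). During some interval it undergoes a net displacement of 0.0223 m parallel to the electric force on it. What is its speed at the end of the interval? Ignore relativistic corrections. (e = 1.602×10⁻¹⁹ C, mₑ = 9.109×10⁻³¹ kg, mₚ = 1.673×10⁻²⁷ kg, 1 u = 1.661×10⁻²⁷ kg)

B does no work; ΔKE = |q|E d.
½mv_f² = ½mv₀² + |q|Ed = ½(9.109×10⁻³¹)(6.44×10⁵)² + (1.602×10⁻¹⁹)(3730)(0.0223) ≈ 1.889×10⁻¹⁹ J + 1.333×10⁻¹⁷ J ≈ 1.351×10⁻¹⁷ J.
v_f = √(2·1.351×10⁻¹⁷/9.109×10⁻³¹) ≈ 5.45×10⁶ m/s.

v_f ≈ 5.45×10⁶ m/s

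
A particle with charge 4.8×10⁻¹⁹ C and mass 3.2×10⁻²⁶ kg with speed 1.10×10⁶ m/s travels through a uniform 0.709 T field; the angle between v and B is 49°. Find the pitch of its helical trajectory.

p ≈ 0.426 m

v∥ = v cosθ = 1.10×10⁶·cos49° ≈ 7.217×10⁵ m/s.
T = 2πm/(|q|B) = 2π(3.2×10⁻²⁶)/((4.8×10⁻¹⁹)(0.709)) ≈ 5.908×10⁻⁷ s.
pitch = v∥ T = (7.217×10⁵)(5.908×10⁻⁷) ≈ 0.426 m.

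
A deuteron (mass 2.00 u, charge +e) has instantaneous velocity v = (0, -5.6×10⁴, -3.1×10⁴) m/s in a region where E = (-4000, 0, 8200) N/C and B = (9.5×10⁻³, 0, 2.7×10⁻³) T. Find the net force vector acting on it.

F ≈ (-6.65×10⁻¹⁶, -4.72×10⁻¹⁷, 1.40×10⁻¹⁵) N

v×B = (-151, -294, 532) N/C.
E + v×B = (-4150, -294, 8730) N/C.
F = q(E + v×B) = (1.602×10⁻¹⁹ C)·(-4150, -294, 8730) = (-6.65×10⁻¹⁶, -4.72×10⁻¹⁷, 1.40×10⁻¹⁵) N.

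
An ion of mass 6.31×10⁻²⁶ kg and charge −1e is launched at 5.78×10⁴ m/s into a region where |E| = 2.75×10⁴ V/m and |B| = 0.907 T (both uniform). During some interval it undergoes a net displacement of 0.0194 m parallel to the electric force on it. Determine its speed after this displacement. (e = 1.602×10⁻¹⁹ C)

v_f ≈ 7.78×10⁴ m/s

B does no work; ΔKE = |q|E d.
½mv_f² = ½mv₀² + |q|Ed = ½(6.31×10⁻²⁶)(5.78×10⁴)² + (1.602×10⁻¹⁹)(2.75×10⁴)(0.0194) ≈ 1.054×10⁻¹⁶ J + 8.547×10⁻¹⁷ J ≈ 1.909×10⁻¹⁶ J.
v_f = √(2·1.909×10⁻¹⁶/6.31×10⁻²⁶) ≈ 7.78×10⁴ m/s.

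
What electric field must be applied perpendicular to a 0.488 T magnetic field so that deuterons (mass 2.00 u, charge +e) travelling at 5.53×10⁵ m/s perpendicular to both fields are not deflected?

E = 2.70×10⁵ V/m

For straight-line motion qE = qvB, so E = vB.
E = 5.53×10⁵ × 0.488 = 2.70×10⁵ V/m.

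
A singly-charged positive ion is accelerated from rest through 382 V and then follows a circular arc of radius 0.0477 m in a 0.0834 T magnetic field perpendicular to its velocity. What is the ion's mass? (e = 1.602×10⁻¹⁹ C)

m ≈ 3.32×10⁻²⁷ kg

Combine |q|V = ½mv² and r = mv/(|q|B): eliminate v to get m = qB²r²/(2V).
m = (1.602×10⁻¹⁹)(0.0834)²(0.0477)²/(2·382) ≈ 3.32×10⁻²⁷ kg.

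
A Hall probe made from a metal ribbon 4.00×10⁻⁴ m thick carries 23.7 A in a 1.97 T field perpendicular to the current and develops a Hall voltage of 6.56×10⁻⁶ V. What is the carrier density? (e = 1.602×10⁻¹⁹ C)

n ≈ 1.11×10²⁹ m⁻³

From V_H = IB/(n e t), n = IB/(V_H e t).
n = (23.7)(1.97)/((6.56×10⁻⁶)(1.602×10⁻¹⁹)(4.00×10⁻⁴)) ≈ 1.11×10²⁹ m⁻³.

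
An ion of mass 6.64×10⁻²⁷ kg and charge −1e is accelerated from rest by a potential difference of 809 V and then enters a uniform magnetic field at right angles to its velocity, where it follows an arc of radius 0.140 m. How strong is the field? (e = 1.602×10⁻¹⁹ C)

B ≈ 0.0585 T

v = √(2|q|V/m) = √(2·1.602×10⁻¹⁹·809/6.64×10⁻²⁷) ≈ 1.976×10⁵ m/s.
B = mv/(|q|r) = (6.64×10⁻²⁷)(1.976×10⁵)/((1.602×10⁻¹⁹)(0.140)) ≈ 0.0585 T.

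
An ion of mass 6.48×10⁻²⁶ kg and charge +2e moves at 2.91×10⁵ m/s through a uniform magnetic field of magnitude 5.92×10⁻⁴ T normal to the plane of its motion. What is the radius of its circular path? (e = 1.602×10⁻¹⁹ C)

r ≈ 99.4 m

The magnetic force provides the centripetal force: |q|vB = mv²/r.
r = mv/(|q|B) = (6.48×10⁻²⁶)(2.91×10⁵)/((3.204×10⁻¹⁹)(5.92×10⁻⁴)) ≈ 99.4 m.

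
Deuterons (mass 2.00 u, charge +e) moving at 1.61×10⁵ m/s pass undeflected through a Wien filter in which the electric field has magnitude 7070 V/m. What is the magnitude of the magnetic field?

Balance of forces in the selector: qE = qvB ⇒ B = E/v.
B = 7070/1.61×10⁵ = 0.0439 T.

B = 0.0439 T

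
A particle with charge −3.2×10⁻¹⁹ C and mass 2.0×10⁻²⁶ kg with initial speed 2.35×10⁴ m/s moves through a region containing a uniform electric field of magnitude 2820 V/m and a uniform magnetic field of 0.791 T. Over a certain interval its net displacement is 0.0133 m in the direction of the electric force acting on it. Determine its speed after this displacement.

v_f ≈ 4.19×10⁴ m/s

B does no work; ΔKE = |q|E d.
½mv_f² = ½mv₀² + |q|Ed = ½(2.0×10⁻²⁶)(2.35×10⁴)² + (3.2×10⁻¹⁹)(2820)(0.0133) ≈ 5.523×10⁻¹⁸ J + 1.200×10⁻¹⁷ J ≈ 1.752×10⁻¹⁷ J.
v_f = √(2·1.752×10⁻¹⁷/2.0×10⁻²⁶) ≈ 4.19×10⁴ m/s.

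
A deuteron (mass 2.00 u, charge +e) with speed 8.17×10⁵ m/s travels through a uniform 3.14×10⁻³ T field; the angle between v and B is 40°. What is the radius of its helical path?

r ≈ 3.47 m

v⊥ = v sinθ = 8.17×10⁵·sin40° ≈ 5.252×10⁵ m/s.
r = m v⊥/(|q|B) = (3.322×10⁻²⁷)(5.252×10⁵)/((1.602×10⁻¹⁹)(3.14×10⁻³)) ≈ 3.47 m.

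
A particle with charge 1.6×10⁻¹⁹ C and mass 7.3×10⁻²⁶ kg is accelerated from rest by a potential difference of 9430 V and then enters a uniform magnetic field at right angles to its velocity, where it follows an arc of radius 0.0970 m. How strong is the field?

v = √(2|q|V/m) = √(2·1.6×10⁻¹⁹·9430/7.3×10⁻²⁶) ≈ 2.033×10⁵ m/s.
B = mv/(|q|r) = (7.3×10⁻²⁶)(2.033×10⁵)/((1.6×10⁻¹⁹)(0.0970)) ≈ 0.956 T.

B ≈ 0.956 T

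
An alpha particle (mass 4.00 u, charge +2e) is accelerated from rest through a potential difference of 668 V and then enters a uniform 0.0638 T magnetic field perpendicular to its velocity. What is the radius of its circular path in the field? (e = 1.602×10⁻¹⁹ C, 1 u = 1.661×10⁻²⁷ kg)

r ≈ 0.0825 m

Acceleration: |q|V = ½mv² ⇒ v = √(2|q|V/m) = √(2·3.204×10⁻¹⁹·668/6.644×10⁻²⁷) ≈ 2.538×10⁵ m/s.
In the field: r = mv/(|q|B) = (6.644×10⁻²⁷)(2.538×10⁵)/((3.204×10⁻¹⁹)(0.0638)) ≈ 0.0825 m.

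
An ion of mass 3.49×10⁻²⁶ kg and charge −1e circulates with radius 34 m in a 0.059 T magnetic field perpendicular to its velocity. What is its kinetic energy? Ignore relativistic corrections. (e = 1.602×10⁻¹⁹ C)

v = |q|Br/m, then KE = ½mv² = (qBr)²/(2m).
v = (1.602×10⁻¹⁹)(0.059)(34)/3.49×10⁻²⁶ ≈ 9.208×10⁶ m/s.
KE = ½(3.49×10⁻²⁶)(9.208×10⁶)² ≈ 1.5×10⁻¹² J = 9.2×10⁶ eV.

KE ≈ 9.2×10⁶ eV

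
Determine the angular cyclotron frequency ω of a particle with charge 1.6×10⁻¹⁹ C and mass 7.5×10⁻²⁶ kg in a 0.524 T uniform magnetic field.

ω = |q|B/m.
ω = (1.6×10⁻¹⁹)(0.524)/7.5×10⁻²⁶ ≈ 1.12×10⁶ rad/s.

ω ≈ 1.12×10⁶ rad/s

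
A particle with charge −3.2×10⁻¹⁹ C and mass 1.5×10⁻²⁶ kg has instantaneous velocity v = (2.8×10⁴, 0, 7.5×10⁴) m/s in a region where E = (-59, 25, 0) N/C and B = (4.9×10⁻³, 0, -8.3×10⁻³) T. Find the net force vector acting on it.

v×B = (0, 600, 0) N/C.
E + v×B = (-59.0, 625, 0) N/C.
F = q(E + v×B) = (−3.2×10⁻¹⁹ C)·(-59.0, 625, 0) = (1.89×10⁻¹⁷, -2.00×10⁻¹⁶, 0) N.

F ≈ (1.89×10⁻¹⁷, -2.00×10⁻¹⁶, 0) N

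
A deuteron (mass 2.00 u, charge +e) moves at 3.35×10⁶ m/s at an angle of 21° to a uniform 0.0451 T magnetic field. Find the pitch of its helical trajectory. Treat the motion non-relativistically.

v∥ = v cosθ = 3.35×10⁶·cos21° ≈ 3.127×10⁶ m/s.
T = 2πm/(|q|B) = 2π(3.322×10⁻²⁷)/((1.602×10⁻¹⁹)(0.0451)) ≈ 2.889×10⁻⁶ s.
pitch = v∥ T = (3.127×10⁶)(2.889×10⁻⁶) ≈ 9.04 m.

p ≈ 9.04 m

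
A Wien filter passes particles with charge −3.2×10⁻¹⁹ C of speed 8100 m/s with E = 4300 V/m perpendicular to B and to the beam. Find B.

Balance of forces in the selector: qE = qvB ⇒ B = E/v.
B = 4300/8100 = 0.53 T.

B = 0.53 T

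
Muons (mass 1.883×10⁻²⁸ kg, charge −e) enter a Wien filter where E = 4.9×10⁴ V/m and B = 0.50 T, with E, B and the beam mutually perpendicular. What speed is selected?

v = 9.8×10⁴ m/s

For undeflected motion the electric and magnetic forces balance: qE = qvB.
v = E/B = 4.9×10⁴/0.50 = 9.8×10⁴ m/s.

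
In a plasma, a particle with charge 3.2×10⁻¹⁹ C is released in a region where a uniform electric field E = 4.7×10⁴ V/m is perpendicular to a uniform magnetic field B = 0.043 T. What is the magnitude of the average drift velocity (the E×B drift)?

The steady drift has the magnetic force balancing the electric force, so v_d = E/B.
v_d = 4.7×10⁴/0.043 = 1.1×10⁶ m/s.

v_d ≈ 1.1×10⁶ m/s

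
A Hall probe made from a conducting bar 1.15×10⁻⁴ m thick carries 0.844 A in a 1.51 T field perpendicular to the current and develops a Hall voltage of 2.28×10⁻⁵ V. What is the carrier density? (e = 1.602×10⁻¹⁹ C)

From V_H = IB/(n e t), n = IB/(V_H e t).
n = (0.844)(1.51)/((2.28×10⁻⁵)(1.602×10⁻¹⁹)(1.15×10⁻⁴)) ≈ 3.03×10²⁷ m⁻³.

n ≈ 3.03×10²⁷ m⁻³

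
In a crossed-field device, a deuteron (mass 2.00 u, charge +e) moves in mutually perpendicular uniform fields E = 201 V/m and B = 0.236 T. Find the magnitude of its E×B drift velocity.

The steady drift has the magnetic force balancing the electric force, so v_d = E/B.
v_d = 201/0.236 = 852 m/s.

v_d ≈ 852 m/s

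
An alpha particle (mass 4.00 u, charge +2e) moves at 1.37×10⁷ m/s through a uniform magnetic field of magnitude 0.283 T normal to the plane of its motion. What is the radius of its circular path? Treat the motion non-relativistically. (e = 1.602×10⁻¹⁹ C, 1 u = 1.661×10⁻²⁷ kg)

r ≈ 1.00 m

The magnetic force provides the centripetal force: |q|vB = mv²/r.
r = mv/(|q|B) = (6.644×10⁻²⁷)(1.37×10⁷)/((3.204×10⁻¹⁹)(0.283)) ≈ 1.00 m.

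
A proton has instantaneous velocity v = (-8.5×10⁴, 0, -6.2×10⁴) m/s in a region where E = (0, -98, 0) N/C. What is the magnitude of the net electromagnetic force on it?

Only an electric field acts, so F = qE = (1.602×10⁻¹⁹ C)·(0, -98.0, 0) = (0, -1.57×10⁻¹⁷, 0) N.
|F| = 1.57×10⁻¹⁷ N.

|F| ≈ 1.57×10⁻¹⁷ N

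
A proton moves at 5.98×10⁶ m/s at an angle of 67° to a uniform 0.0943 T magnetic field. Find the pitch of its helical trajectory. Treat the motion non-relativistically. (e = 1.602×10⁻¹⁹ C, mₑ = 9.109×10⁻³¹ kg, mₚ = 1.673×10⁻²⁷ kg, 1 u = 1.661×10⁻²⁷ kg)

p ≈ 1.63 m

v∥ = v cosθ = 5.98×10⁶·cos67° ≈ 2.337×10⁶ m/s.
T = 2πm/(|q|B) = 2π(1.673×10⁻²⁷)/((1.602×10⁻¹⁹)(0.0943)) ≈ 6.958×10⁻⁷ s.
pitch = v∥ T = (2.337×10⁶)(6.958×10⁻⁷) ≈ 1.63 m.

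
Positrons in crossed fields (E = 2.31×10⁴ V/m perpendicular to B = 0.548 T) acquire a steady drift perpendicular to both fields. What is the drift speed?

v_d ≈ 4.22×10⁴ m/s

In crossed fields the guiding centre drifts at v_d = |E×B|/B² = E/B, independent of charge and mass.
v_d = 2.31×10⁴/0.548 = 4.22×10⁴ m/s.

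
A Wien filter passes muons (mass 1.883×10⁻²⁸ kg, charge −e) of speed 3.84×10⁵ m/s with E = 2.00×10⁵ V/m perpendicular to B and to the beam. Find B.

B = 0.521 T

Balance of forces in the selector: qE = qvB ⇒ B = E/v.
B = 2.00×10⁵/3.84×10⁵ = 0.521 T.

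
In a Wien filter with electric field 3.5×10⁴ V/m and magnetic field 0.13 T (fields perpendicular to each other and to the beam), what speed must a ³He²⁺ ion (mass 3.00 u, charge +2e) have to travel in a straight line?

v = 2.7×10⁵ m/s

For undeflected motion the electric and magnetic forces balance: qE = qvB.
v = E/B = 3.5×10⁴/0.13 = 2.7×10⁵ m/s.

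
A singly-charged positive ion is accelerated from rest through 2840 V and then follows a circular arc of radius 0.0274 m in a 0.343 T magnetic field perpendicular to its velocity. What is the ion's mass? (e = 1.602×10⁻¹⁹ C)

Combine |q|V = ½mv² and r = mv/(|q|B): eliminate v to get m = qB²r²/(2V).
m = (1.602×10⁻¹⁹)(0.343)²(0.0274)²/(2·2840) ≈ 2.49×10⁻²⁷ kg.

m ≈ 2.49×10⁻²⁷ kg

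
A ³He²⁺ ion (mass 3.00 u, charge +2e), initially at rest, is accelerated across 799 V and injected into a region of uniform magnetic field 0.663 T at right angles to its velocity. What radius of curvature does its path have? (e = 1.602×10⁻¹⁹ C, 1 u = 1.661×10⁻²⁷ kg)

Acceleration: |q|V = ½mv² ⇒ v = √(2|q|V/m) = √(2·3.204×10⁻¹⁹·799/4.983×10⁻²⁷) ≈ 3.205×10⁵ m/s.
In the field: r = mv/(|q|B) = (4.983×10⁻²⁷)(3.205×10⁵)/((3.204×10⁻¹⁹)(0.663)) ≈ 7.52×10⁻³ m.

r ≈ 7.52×10⁻³ m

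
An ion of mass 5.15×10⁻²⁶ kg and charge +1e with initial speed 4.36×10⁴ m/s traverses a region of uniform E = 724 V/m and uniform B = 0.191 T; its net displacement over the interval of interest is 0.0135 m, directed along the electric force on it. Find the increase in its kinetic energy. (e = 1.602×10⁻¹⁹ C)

The magnetic force is always ⟂ v and does no work; only the electric force changes KE.
ΔKE = F_E · d = |q|E d = (1.602×10⁻¹⁹)(724)(0.0135) ≈ 1.57×10⁻¹⁸ J.

ΔKE ≈ 1.57×10⁻¹⁸ J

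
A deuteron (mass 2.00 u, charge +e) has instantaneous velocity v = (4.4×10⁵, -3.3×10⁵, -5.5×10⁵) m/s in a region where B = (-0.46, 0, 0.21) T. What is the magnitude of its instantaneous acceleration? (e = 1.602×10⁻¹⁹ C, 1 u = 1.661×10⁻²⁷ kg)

v×B = (-6.93×10⁴, 1.61×10⁵, -1.52×10⁵) N/C.
F = q v×B = (1.602×10⁻¹⁹ C)·(-6.93×10⁴, 1.61×10⁵, -1.52×10⁵) = (-1.11×10⁻¹⁴, 2.57×10⁻¹⁴, -2.43×10⁻¹⁴) N.
|a| = |F|/m = 3.710×10⁻¹⁴/3.322×10⁻²⁷ ≈ 1.12×10¹³ m/s².

|a| ≈ 1.12×10¹³ m/s²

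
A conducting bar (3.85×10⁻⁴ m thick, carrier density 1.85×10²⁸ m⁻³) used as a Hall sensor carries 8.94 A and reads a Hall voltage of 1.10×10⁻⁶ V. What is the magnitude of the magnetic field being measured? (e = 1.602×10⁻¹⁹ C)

B ≈ 0.140 T

From V_H = IB/(n e t), B = V_H n e t / I.
B = (1.10×10⁻⁶)(1.85×10²⁸)(1.602×10⁻¹⁹)(3.85×10⁻⁴)/8.94 ≈ 0.140 T.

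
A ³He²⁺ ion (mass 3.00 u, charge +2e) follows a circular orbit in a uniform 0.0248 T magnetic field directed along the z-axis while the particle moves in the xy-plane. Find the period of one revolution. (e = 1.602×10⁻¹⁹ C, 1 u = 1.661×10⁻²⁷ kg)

T ≈ 3.94×10⁻⁶ s

The cyclotron period depends only on m, q, B: T = 2πm/(|q|B).
T = 2π(4.983×10⁻²⁷)/((3.204×10⁻¹⁹)(0.0248)) ≈ 3.94×10⁻⁶ s.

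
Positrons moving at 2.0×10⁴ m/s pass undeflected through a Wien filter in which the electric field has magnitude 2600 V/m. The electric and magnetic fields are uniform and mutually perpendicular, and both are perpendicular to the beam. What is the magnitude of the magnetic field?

Balance of forces in the selector: qE = qvB ⇒ B = E/v.
B = 2600/2.0×10⁴ = 0.13 T.

B = 0.13 T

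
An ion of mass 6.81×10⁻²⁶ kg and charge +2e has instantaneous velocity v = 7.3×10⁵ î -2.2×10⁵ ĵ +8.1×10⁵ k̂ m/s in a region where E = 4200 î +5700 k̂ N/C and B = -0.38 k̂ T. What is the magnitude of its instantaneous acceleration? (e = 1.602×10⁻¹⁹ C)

|a| ≈ 1.37×10¹² m/s²

v×B = (8.36×10⁴, 2.77×10⁵, 0) N/C.
E + v×B = (8.78×10⁴, 2.77×10⁵, 5700) N/C.
F = q(E + v×B) = (3.204×10⁻¹⁹ C)·(8.78×10⁴, 2.77×10⁵, 5700) = (2.81×10⁻¹⁴, 8.89×10⁻¹⁴, 1.83×10⁻¹⁵) N.
|a| = |F|/m = 9.324×10⁻¹⁴/6.81×10⁻²⁶ ≈ 1.37×10¹² m/s².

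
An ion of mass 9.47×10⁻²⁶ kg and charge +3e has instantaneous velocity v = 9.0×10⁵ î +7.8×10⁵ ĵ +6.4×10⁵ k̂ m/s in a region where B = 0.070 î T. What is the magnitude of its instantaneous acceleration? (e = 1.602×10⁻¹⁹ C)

v×B = (0, 4.48×10⁴, -5.46×10⁴) N/C.
F = q v×B = (4.806×10⁻¹⁹ C)·(0, 4.48×10⁴, -5.46×10⁴) = (0, 2.15×10⁻¹⁴, -2.62×10⁻¹⁴) N.
|a| = |F|/m = 3.394×10⁻¹⁴/9.47×10⁻²⁶ ≈ 3.58×10¹¹ m/s².

|a| ≈ 3.58×10¹¹ m/s²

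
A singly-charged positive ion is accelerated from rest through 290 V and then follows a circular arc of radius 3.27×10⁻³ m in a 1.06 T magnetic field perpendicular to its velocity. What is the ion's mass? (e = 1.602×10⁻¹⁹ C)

m ≈ 3.32×10⁻²⁷ kg

Combine |q|V = ½mv² and r = mv/(|q|B): eliminate v to get m = qB²r²/(2V).
m = (1.602×10⁻¹⁹)(1.06)²(3.27×10⁻³)²/(2·290) ≈ 3.32×10⁻²⁷ kg.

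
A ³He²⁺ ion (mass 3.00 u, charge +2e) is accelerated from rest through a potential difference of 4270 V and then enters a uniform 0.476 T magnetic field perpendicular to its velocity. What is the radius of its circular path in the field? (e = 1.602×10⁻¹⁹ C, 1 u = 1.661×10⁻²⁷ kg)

Acceleration: |q|V = ½mv² ⇒ v = √(2|q|V/m) = √(2·3.204×10⁻¹⁹·4270/4.983×10⁻²⁷) ≈ 7.410×10⁵ m/s.
In the field: r = mv/(|q|B) = (4.983×10⁻²⁷)(7.410×10⁵)/((3.204×10⁻¹⁹)(0.476)) ≈ 0.0242 m.

r ≈ 0.0242 m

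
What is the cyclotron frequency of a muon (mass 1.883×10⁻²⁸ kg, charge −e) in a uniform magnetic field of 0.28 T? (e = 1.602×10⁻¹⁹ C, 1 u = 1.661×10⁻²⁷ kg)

f ≈ 3.8×10⁷ Hz

f = |q|B/(2πm).
f = (1.602×10⁻¹⁹)(0.28)/(2π·1.883×10⁻²⁸) ≈ 3.8×10⁷ Hz.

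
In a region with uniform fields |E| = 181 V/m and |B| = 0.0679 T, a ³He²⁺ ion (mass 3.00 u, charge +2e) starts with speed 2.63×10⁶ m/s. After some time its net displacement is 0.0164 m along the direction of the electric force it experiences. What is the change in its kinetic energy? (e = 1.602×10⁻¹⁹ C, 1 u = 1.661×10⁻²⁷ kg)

ΔKE ≈ 9.51×10⁻¹⁹ J

The magnetic force is always ⟂ v and does no work; only the electric force changes KE.
ΔKE = F_E · d = |q|E d = (3.204×10⁻¹⁹)(181)(0.0164) ≈ 9.51×10⁻¹⁹ J.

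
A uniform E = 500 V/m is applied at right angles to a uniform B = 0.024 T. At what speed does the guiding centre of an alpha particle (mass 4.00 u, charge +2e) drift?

The steady drift has the magnetic force balancing the electric force, so v_d = E/B.
v_d = 500/0.024 = 2.1×10⁴ m/s.

v_d ≈ 2.1×10⁴ m/s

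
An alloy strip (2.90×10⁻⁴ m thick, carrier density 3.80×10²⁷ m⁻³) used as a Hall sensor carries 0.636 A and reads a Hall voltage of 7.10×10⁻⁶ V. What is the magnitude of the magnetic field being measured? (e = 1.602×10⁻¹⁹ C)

B ≈ 1.97 T

From V_H = IB/(n e t), B = V_H n e t / I.
B = (7.10×10⁻⁶)(3.80×10²⁷)(1.602×10⁻¹⁹)(2.90×10⁻⁴)/0.636 ≈ 1.97 T.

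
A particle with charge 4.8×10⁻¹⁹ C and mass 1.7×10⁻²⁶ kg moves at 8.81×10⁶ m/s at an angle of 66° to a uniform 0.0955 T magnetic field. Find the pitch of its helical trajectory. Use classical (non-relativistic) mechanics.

p ≈ 8.35 m

v∥ = v cosθ = 8.81×10⁶·cos66° ≈ 3.583×10⁶ m/s.
T = 2πm/(|q|B) = 2π(1.7×10⁻²⁶)/((4.8×10⁻¹⁹)(0.0955)) ≈ 2.330×10⁻⁶ s.
pitch = v∥ T = (3.583×10⁶)(2.330×10⁻⁶) ≈ 8.35 m.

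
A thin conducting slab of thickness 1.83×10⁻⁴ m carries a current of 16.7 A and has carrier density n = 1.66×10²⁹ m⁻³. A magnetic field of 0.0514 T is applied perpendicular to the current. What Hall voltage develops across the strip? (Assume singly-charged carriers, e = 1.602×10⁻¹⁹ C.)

V_H ≈ 1.76×10⁻⁷ V

V_H = IB/(n e t).
V_H = (16.7)(0.0514)/((1.66×10²⁹)(1.602×10⁻¹⁹)(1.83×10⁻⁴)) ≈ 1.76×10⁻⁷ V.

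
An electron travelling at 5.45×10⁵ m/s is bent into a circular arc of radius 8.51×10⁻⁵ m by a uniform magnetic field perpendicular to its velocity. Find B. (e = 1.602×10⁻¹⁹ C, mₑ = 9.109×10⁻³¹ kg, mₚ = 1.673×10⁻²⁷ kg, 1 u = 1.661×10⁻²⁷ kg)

B ≈ 0.0364 T

From |q|vB = mv²/r, B = mv/(|q|r).
B = (9.109×10⁻³¹)(5.45×10⁵)/((1.602×10⁻¹⁹)(8.51×10⁻⁵)) ≈ 0.0364 T.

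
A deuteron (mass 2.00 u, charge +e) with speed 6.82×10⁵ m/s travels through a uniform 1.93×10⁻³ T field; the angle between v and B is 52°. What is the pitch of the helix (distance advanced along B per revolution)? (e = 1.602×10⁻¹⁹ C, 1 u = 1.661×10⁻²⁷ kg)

p ≈ 28.3 m

v∥ = v cosθ = 6.82×10⁵·cos52° ≈ 4.199×10⁵ m/s.
T = 2πm/(|q|B) = 2π(3.322×10⁻²⁷)/((1.602×10⁻¹⁹)(1.93×10⁻³)) ≈ 6.751×10⁻⁵ s.
pitch = v∥ T = (4.199×10⁵)(6.751×10⁻⁵) ≈ 28.3 m.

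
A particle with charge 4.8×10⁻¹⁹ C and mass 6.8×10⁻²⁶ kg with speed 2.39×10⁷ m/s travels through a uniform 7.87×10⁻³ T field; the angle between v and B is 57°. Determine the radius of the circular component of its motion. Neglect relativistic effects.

r ≈ 361 m

v⊥ = v sinθ = 2.39×10⁷·sin57° ≈ 2.004×10⁷ m/s.
r = m v⊥/(|q|B) = (6.8×10⁻²⁶)(2.004×10⁷)/((4.8×10⁻¹⁹)(7.87×10⁻³)) ≈ 361 m.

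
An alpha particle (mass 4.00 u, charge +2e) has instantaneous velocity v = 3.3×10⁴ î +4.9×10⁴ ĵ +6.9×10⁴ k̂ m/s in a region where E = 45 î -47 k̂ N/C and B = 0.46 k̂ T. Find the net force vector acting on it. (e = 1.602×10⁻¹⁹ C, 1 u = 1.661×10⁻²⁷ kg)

F ≈ (7.24×10⁻¹⁵, -4.86×10⁻¹⁵, -1.51×10⁻¹⁷) N

v×B = (2.25×10⁴, -1.52×10⁴, 0) N/C.
E + v×B = (2.26×10⁴, -1.52×10⁴, -47.0) N/C.
F = q(E + v×B) = (3.204×10⁻¹⁹ C)·(2.26×10⁴, -1.52×10⁴, -47.0) = (7.24×10⁻¹⁵, -4.86×10⁻¹⁵, -1.51×10⁻¹⁷) N.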